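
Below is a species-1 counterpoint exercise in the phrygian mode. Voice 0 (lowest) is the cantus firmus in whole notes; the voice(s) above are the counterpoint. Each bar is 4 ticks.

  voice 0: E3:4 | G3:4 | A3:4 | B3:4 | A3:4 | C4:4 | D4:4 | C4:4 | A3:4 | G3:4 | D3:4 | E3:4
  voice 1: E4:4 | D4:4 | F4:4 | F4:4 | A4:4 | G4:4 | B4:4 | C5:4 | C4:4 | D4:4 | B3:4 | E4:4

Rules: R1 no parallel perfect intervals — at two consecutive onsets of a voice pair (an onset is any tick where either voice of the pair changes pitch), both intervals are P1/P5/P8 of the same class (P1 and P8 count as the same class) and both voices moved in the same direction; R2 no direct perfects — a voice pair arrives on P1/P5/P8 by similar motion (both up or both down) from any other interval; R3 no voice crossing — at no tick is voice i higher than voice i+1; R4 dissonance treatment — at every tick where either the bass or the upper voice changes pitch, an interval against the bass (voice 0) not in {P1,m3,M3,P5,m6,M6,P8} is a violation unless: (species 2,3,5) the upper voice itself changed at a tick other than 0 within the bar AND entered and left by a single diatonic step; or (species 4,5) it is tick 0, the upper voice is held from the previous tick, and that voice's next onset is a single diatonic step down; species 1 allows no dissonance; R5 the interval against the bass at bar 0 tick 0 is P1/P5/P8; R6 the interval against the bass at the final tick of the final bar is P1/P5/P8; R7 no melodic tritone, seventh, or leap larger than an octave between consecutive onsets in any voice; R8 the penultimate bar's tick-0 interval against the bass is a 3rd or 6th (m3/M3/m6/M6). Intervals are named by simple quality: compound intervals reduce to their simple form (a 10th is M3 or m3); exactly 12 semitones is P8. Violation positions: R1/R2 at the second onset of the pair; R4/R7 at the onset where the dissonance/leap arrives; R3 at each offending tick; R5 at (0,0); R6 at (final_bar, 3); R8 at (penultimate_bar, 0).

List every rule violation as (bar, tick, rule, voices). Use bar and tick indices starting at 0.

(3, 0, R4, (0, 1))
(11, 0, R2, (0, 1))

bar 0: v0=E3 v1=E4 downbeat P8
bar 1: v0=G3 v1=D4 downbeat P5
bar 2: v0=A3 v1=F4 downbeat m6
bar 3: v0=B3 v1=F4 downbeat TT
bar 4: v0=A3 v1=A4 downbeat P8
bar 5: v0=C4 v1=G4 downbeat P5
bar 6: v0=D4 v1=B4 downbeat M6
bar 7: v0=C4 v1=C5 downbeat P8
bar 8: v0=A3 v1=C4 downbeat m3
bar 9: v0=G3 v1=D4 downbeat P5
bar 10: v0=D3 v1=B3 downbeat M6
bar 11: v0=E3 v1=E4 downbeat P8
  -> R4 @ bar 3 tick 0 v(0, 1): B3/F4 TT untreated
  -> R2 @ bar 11 tick 0 v(0, 1): D3/B3 M6 -> E3/E4 P8 similar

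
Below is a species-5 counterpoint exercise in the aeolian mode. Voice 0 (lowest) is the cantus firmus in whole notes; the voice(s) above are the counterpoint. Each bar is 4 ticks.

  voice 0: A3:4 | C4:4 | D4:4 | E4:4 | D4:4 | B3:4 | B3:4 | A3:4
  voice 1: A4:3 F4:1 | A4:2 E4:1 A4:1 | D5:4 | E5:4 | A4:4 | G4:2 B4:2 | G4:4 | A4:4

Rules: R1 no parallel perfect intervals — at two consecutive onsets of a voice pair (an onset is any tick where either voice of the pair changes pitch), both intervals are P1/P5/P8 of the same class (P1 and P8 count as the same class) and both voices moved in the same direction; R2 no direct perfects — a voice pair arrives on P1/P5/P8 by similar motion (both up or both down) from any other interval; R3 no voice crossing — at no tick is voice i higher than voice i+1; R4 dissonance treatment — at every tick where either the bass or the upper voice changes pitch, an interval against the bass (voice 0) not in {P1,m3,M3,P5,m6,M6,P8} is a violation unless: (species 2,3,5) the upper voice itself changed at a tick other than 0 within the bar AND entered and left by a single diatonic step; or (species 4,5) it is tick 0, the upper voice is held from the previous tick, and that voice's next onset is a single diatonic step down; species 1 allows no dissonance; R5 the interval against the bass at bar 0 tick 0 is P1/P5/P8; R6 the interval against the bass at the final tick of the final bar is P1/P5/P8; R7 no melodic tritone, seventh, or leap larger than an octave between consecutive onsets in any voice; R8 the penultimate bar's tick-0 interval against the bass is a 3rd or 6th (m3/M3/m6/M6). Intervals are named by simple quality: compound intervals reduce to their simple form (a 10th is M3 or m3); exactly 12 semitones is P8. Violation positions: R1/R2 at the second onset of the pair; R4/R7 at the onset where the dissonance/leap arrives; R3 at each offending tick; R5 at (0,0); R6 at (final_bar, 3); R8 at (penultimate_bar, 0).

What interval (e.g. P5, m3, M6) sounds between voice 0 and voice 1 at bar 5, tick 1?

m6

voice 0=B3 voice 1=G4 -> m6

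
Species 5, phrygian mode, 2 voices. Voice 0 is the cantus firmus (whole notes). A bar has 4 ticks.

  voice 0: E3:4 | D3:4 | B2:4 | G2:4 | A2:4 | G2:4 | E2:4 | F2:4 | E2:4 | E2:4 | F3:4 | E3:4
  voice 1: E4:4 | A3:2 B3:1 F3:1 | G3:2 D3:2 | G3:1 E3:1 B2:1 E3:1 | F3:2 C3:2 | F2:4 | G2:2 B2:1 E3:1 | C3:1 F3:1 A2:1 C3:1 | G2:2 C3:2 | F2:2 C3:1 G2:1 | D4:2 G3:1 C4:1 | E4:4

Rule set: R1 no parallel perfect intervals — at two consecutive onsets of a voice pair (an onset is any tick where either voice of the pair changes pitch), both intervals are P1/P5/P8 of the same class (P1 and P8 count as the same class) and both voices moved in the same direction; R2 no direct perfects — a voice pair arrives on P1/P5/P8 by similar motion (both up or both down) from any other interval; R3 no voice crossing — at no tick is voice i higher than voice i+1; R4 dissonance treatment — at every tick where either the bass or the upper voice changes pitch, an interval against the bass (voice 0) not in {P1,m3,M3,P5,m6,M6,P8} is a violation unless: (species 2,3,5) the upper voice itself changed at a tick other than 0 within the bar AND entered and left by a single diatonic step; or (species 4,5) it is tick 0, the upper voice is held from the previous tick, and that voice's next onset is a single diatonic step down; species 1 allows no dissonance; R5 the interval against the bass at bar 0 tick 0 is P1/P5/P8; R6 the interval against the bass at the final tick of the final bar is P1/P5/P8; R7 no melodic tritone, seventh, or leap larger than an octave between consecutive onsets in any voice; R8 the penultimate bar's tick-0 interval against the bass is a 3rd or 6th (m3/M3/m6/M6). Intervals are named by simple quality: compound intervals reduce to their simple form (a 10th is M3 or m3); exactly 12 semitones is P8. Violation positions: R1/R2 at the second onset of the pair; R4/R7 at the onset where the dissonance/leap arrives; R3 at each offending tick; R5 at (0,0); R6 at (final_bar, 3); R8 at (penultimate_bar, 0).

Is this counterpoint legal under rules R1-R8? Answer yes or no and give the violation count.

No (11 violations)

bar 0: v0=E3 v1=E4 (P8)
bar 1: v0=D3 v1=A3 (P5)
bar 2: v0=B2 v1=G3 (m6)
bar 3: v0=G2 v1=G3 (P8)
bar 4: v0=A2 v1=F3 (m6)
bar 5: v0=G2 v1=F2 (M2)
bar 6: v0=E2 v1=G2 (m3)
bar 7: v0=F2 v1=C3 (P5)
bar 8: v0=E2 v1=G2 (m3)
bar 9: v0=E2 v1=F2 (m2)
bar 10: v0=F3 v1=D4 (M6)
bar 11: v0=E3 v1=E4 (P8)
  R2 @ bar1.0: E3/E4 P8 -> D3/A3 P5 similar
  R7 @ bar1.3: B3->F3 leap 6st
  R3 @ bar5.0: G2 above F2
  R4 @ bar5.0: G2/F2 M2 untreated
  R3 @ bar5.1: G2 above F2
  R3 @ bar5.2: G2 above F2
  R3 @ bar5.3: G2 above F2
  R4 @ bar9.0: E2/F2 m2 untreated
  R7 @ bar10.0: E2->F3 leap 13st
  R7 @ bar10.0: G2->D4 leap 19st
  R4 @ bar10.2: F3/G3 M2 untreated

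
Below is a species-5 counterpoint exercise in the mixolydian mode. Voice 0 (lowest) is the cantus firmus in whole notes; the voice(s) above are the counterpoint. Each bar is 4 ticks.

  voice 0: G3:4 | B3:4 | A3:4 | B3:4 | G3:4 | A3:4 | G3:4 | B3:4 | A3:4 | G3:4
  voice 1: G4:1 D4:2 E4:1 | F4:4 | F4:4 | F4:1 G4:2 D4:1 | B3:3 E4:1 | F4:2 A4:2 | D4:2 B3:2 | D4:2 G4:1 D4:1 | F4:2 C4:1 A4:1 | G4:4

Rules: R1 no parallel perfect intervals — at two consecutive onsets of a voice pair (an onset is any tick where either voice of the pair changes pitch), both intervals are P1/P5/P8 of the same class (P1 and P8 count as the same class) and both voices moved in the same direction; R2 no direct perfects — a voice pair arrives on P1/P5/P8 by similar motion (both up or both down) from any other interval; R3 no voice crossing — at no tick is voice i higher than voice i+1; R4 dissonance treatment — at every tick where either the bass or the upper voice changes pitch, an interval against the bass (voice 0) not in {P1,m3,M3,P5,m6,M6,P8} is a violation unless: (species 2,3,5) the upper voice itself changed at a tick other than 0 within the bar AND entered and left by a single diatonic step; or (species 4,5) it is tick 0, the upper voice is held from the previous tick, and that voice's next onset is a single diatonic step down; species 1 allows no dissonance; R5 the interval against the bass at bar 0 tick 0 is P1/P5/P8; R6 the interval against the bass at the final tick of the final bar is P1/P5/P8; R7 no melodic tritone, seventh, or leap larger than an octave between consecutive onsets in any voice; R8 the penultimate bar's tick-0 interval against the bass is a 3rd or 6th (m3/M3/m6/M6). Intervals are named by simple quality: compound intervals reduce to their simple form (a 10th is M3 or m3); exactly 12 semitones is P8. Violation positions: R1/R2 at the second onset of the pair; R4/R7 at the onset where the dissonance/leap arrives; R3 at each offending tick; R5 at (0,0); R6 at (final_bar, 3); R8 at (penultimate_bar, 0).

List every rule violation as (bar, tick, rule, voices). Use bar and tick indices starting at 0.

(1, 0, R4, (0, 1))
(3, 0, R4, (0, 1))
(6, 0, R2, (0, 1))
(9, 0, R1, (0, 1))

bar 0: v0=G3 v1=G4 downbeat P8
bar 1: v0=B3 v1=F4 downbeat TT
bar 2: v0=A3 v1=F4 downbeat m6
bar 3: v0=B3 v1=F4 downbeat TT
bar 4: v0=G3 v1=B3 downbeat M3
bar 5: v0=A3 v1=F4 downbeat m6
bar 6: v0=G3 v1=D4 downbeat P5
bar 7: v0=B3 v1=D4 downbeat m3
bar 8: v0=A3 v1=F4 downbeat m6
bar 9: v0=G3 v1=G4 downbeat P8
  -> R4 @ bar 1 tick 0 v(0, 1): B3/F4 TT untreated
  -> R4 @ bar 3 tick 0 v(0, 1): B3/F4 TT untreated
  -> R2 @ bar 6 tick 0 v(0, 1): A3/A4 P8 -> G3/D4 P5 similar
  -> R1 @ bar 9 tick 0 v(0, 1): A3/A4 P8 -> G3/G4 P8 similar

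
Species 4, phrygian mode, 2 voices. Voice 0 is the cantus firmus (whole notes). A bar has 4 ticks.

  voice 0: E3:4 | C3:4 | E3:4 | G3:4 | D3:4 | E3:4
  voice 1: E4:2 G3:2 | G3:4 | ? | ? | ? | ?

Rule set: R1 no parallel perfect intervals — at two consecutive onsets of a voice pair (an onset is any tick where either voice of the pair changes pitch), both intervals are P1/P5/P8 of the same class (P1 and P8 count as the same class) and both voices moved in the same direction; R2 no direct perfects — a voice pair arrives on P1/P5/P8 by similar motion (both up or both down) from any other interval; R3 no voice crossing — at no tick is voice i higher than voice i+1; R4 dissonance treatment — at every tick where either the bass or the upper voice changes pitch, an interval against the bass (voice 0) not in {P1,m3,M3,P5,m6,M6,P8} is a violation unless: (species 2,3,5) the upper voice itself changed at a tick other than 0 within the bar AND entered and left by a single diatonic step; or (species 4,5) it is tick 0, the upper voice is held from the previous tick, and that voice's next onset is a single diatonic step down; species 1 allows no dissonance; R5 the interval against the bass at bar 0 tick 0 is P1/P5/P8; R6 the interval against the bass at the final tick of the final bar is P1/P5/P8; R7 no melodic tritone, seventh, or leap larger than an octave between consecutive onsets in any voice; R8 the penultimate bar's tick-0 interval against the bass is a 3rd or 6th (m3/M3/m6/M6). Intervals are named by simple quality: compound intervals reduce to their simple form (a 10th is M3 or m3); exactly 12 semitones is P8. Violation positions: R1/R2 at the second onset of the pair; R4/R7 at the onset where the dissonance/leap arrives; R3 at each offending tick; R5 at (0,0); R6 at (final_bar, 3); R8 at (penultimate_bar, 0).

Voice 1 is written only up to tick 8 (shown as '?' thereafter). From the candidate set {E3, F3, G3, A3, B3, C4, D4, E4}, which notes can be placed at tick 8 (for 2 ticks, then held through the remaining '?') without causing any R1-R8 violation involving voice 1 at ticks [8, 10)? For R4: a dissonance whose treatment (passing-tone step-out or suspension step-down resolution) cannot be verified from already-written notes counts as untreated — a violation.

{C4, E3, G3}

E3: legal
F3: violates R4
G3: legal
A3: violates R4
B3: violates R1
C4: legal
D4: violates R4
E4: violates R2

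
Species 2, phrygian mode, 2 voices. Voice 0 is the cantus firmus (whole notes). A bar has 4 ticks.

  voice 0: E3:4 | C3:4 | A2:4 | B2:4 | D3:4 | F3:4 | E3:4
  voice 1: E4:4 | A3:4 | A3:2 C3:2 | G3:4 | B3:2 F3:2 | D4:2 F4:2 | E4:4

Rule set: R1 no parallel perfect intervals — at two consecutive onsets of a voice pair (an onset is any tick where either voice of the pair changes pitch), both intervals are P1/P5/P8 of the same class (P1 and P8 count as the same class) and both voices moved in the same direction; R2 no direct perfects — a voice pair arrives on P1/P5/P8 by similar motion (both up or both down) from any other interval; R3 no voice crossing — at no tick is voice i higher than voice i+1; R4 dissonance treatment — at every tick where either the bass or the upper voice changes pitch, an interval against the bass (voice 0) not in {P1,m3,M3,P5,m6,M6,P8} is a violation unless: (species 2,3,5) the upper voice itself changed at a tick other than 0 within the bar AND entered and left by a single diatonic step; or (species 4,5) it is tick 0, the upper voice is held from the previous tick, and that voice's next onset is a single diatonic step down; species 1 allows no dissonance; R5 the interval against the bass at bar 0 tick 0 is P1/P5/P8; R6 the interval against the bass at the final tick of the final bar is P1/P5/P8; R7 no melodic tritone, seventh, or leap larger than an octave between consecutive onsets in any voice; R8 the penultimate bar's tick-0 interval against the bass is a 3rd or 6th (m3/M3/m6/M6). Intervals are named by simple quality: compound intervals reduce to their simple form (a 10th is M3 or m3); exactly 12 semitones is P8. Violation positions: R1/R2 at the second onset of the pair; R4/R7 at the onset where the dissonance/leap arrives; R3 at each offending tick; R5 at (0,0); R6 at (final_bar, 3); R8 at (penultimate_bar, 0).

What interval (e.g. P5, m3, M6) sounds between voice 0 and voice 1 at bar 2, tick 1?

voice 0=A2 voice 1=A3 -> P8

P8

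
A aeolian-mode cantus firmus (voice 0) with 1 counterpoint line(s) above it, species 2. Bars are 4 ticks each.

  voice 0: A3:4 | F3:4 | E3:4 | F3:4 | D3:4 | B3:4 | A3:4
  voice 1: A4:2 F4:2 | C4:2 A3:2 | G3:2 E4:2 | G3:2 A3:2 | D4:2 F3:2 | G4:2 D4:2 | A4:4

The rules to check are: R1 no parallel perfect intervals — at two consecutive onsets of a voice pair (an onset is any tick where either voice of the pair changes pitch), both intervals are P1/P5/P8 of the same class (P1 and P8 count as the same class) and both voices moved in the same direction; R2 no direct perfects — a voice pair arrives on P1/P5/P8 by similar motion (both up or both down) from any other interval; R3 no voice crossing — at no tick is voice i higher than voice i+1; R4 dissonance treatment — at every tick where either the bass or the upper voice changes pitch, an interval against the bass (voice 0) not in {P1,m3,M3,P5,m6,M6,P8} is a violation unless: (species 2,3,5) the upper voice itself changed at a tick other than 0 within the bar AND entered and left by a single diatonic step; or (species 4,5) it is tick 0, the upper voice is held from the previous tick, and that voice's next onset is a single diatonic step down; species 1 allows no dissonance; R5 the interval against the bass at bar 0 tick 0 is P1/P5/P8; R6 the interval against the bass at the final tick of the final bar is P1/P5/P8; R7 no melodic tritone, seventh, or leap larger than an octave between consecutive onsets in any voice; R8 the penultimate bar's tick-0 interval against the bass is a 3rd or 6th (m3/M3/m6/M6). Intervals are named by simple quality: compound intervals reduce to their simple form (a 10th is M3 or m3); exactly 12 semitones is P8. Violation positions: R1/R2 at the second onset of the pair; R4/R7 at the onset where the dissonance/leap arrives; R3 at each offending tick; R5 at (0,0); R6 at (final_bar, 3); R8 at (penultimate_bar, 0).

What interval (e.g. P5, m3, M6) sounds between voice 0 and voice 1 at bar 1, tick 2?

M3

voice 0=F3 voice 1=A3 -> M3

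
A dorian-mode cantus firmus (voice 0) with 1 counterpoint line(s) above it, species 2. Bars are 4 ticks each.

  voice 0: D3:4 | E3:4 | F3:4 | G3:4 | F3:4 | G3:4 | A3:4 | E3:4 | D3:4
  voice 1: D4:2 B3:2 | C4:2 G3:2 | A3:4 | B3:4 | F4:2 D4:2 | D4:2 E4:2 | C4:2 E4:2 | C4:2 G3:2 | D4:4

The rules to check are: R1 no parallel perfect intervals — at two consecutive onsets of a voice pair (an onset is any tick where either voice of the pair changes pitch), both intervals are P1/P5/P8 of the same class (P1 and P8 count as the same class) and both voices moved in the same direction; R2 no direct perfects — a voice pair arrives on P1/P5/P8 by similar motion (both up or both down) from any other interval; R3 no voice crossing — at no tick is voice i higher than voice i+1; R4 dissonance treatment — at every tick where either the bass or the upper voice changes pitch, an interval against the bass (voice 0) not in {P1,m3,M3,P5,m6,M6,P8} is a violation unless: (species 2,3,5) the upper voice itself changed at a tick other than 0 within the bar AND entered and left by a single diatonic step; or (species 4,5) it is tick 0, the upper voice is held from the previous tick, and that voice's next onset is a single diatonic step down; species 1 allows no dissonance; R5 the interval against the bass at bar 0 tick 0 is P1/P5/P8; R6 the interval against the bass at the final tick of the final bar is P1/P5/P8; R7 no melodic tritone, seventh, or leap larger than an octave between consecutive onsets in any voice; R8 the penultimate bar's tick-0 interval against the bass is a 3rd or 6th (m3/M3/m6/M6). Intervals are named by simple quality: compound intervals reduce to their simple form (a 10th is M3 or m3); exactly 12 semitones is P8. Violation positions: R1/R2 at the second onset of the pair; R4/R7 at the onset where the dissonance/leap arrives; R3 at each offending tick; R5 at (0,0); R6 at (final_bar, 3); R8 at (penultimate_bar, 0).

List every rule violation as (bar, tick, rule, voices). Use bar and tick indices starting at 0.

(4, 0, R7, (1,))

bar 0: v0=D3 v1=D4 downbeat P8
bar 1: v0=E3 v1=C4 downbeat m6
bar 2: v0=F3 v1=A3 downbeat M3
bar 3: v0=G3 v1=B3 downbeat M3
bar 4: v0=F3 v1=F4 downbeat P8
bar 5: v0=G3 v1=D4 downbeat P5
bar 6: v0=A3 v1=C4 downbeat m3
bar 7: v0=E3 v1=C4 downbeat m6
bar 8: v0=D3 v1=D4 downbeat P8
  -> R7 @ bar 4 tick 0 v(1,): B3->F4 leap 6st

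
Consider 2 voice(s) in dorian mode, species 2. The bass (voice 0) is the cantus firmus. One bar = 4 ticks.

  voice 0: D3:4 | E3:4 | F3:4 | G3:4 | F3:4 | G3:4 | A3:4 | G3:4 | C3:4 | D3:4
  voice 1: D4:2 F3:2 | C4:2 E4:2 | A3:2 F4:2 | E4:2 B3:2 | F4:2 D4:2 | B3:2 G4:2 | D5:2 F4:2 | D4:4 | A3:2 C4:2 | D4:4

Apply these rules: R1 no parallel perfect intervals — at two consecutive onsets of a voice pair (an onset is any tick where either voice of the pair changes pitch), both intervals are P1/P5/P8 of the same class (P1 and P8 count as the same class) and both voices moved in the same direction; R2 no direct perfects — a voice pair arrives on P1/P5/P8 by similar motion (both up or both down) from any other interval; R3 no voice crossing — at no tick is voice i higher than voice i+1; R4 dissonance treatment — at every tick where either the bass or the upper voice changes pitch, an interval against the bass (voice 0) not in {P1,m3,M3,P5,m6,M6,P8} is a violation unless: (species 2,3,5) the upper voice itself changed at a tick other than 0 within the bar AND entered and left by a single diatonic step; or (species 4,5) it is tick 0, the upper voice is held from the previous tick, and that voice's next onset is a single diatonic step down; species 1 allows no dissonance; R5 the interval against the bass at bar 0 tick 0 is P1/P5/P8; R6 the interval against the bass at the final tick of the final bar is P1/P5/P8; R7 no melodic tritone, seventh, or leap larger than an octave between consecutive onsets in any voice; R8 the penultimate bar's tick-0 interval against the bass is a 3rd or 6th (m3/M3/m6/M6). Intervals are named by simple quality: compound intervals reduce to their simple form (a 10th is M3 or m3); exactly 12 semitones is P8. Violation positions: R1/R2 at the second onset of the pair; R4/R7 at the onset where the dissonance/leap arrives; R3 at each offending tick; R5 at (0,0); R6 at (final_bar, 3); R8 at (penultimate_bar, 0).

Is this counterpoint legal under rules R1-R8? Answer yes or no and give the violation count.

No (4 violations)

bar 0: v0=D3 v1=D4 (P8)
bar 1: v0=E3 v1=C4 (m6)
bar 2: v0=F3 v1=A3 (M3)
bar 3: v0=G3 v1=E4 (M6)
bar 4: v0=F3 v1=F4 (P8)
bar 5: v0=G3 v1=B3 (M3)
bar 6: v0=A3 v1=D5 (P4)
bar 7: v0=G3 v1=D4 (P5)
bar 8: v0=C3 v1=A3 (M6)
bar 9: v0=D3 v1=D4 (P8)
  R7 @ bar4.0: B3->F4 leap 6st
  R4 @ bar6.0: A3/D5 P4 untreated
  R2 @ bar7.0: A3/F4 m6 -> G3/D4 P5 similar
  R1 @ bar9.0: C3/C4 P8 -> D3/D4 P8 similar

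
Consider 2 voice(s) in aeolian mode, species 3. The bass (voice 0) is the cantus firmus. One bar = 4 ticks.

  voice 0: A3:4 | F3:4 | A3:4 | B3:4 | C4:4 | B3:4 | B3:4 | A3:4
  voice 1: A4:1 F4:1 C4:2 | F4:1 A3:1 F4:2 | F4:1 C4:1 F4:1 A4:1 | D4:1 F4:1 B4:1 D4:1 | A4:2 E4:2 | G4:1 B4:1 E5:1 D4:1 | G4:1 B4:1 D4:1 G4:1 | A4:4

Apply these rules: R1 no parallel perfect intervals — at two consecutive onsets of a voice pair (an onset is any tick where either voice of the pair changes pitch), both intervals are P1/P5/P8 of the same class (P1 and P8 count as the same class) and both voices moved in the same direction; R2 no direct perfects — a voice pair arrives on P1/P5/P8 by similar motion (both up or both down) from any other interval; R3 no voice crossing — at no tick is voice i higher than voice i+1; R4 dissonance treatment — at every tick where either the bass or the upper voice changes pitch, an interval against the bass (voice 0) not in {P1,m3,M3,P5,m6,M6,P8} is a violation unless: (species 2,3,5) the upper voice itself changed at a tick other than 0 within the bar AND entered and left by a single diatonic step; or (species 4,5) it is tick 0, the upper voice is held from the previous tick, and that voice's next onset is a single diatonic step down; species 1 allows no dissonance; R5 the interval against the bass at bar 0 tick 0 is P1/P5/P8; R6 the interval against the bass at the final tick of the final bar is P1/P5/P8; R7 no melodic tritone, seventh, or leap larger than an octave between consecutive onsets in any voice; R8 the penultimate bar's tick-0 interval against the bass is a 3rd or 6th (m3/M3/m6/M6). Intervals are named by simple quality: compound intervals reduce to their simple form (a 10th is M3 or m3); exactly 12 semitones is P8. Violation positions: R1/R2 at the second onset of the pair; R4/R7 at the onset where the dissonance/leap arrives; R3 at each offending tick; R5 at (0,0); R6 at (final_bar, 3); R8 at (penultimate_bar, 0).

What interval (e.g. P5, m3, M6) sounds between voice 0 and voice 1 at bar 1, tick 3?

voice 0=F3 voice 1=F4 -> P8

P8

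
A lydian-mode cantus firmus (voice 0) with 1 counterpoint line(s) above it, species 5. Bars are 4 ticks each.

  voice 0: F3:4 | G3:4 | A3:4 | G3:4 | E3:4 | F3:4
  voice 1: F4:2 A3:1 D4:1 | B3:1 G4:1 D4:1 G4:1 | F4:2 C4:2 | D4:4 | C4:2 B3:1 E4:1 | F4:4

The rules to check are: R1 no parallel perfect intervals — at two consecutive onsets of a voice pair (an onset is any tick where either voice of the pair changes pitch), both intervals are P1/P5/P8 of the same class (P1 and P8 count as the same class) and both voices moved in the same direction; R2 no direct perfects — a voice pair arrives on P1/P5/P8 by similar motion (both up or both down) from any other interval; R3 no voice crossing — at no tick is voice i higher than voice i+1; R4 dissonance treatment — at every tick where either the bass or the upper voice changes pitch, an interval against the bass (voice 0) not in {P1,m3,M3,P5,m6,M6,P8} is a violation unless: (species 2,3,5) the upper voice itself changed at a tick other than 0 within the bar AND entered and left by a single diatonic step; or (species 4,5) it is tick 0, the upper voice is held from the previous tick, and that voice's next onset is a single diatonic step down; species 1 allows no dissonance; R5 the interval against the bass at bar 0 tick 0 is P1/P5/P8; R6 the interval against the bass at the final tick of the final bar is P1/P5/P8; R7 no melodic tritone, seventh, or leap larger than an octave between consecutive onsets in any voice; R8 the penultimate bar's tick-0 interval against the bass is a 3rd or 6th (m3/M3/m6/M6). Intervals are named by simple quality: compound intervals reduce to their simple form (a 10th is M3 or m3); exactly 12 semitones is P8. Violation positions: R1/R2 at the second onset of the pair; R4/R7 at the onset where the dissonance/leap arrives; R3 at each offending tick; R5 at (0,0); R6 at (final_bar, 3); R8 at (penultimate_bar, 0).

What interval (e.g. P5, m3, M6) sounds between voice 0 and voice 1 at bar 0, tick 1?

voice 0=F3 voice 1=F4 -> P8

P8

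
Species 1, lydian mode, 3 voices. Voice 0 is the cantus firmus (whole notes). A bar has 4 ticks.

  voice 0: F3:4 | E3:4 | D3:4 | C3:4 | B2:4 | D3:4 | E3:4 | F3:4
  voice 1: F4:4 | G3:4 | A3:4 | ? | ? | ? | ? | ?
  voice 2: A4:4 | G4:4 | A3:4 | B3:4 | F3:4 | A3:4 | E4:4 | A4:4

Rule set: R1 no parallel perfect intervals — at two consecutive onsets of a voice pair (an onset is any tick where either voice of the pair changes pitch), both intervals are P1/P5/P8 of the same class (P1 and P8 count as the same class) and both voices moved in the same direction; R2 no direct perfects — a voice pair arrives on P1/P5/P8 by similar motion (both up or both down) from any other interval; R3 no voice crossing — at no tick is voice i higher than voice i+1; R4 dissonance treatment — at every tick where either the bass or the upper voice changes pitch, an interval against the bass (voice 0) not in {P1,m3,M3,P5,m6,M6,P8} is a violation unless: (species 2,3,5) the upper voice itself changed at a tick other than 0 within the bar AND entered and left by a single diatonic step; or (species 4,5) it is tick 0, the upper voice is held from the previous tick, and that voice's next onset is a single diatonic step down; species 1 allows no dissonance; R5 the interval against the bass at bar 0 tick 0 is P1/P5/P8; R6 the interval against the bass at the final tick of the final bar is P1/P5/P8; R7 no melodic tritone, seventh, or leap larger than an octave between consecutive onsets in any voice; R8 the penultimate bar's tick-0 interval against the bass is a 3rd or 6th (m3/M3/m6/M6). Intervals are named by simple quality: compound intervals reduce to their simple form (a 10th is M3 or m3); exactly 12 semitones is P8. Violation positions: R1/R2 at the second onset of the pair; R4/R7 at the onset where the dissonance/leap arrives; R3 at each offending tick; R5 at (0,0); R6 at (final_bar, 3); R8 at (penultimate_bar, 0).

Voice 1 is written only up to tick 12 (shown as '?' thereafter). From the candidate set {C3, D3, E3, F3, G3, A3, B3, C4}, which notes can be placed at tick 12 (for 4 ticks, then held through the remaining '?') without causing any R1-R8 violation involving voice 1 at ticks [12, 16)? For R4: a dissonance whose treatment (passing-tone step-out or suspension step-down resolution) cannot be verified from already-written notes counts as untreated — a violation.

C3: violates R2
D3: violates R4
E3: legal
F3: violates R4
G3: violates R1
A3: legal
B3: violates R1,R4
C4: violates R3

{A3, E3}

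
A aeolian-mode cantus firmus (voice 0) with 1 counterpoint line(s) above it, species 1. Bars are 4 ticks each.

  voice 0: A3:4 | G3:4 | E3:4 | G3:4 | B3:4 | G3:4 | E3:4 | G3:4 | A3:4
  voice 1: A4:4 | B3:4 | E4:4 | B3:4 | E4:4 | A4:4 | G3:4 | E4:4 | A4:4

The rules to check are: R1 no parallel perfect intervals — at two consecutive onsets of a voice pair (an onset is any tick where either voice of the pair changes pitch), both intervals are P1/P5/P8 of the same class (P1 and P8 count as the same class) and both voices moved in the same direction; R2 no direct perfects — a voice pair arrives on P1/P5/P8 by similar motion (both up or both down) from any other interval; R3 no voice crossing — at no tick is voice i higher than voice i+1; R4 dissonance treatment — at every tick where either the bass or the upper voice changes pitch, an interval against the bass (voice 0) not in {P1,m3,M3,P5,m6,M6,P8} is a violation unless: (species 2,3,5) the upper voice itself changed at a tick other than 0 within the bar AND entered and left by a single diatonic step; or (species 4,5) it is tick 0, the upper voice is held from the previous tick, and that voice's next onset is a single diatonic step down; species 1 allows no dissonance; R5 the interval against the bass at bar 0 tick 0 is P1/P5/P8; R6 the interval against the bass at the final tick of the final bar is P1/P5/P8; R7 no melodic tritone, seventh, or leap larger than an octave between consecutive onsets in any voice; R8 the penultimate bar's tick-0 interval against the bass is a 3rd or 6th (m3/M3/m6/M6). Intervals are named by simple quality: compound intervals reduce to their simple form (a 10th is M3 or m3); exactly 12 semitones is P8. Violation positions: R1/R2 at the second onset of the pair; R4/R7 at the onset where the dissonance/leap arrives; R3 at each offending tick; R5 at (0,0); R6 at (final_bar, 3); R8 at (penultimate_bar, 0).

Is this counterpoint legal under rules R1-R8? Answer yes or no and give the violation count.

No (5 violations)

bar 0: v0=A3 v1=A4 (P8)
bar 1: v0=G3 v1=B3 (M3)
bar 2: v0=E3 v1=E4 (P8)
bar 3: v0=G3 v1=B3 (M3)
bar 4: v0=B3 v1=E4 (P4)
bar 5: v0=G3 v1=A4 (M2)
bar 6: v0=E3 v1=G3 (m3)
bar 7: v0=G3 v1=E4 (M6)
bar 8: v0=A3 v1=A4 (P8)
  R7 @ bar1.0: A4->B3 leap 10st
  R4 @ bar4.0: B3/E4 P4 untreated
  R4 @ bar5.0: G3/A4 M2 untreated
  R7 @ bar6.0: A4->G3 leap 14st
  R2 @ bar8.0: G3/E4 M6 -> A3/A4 P8 similar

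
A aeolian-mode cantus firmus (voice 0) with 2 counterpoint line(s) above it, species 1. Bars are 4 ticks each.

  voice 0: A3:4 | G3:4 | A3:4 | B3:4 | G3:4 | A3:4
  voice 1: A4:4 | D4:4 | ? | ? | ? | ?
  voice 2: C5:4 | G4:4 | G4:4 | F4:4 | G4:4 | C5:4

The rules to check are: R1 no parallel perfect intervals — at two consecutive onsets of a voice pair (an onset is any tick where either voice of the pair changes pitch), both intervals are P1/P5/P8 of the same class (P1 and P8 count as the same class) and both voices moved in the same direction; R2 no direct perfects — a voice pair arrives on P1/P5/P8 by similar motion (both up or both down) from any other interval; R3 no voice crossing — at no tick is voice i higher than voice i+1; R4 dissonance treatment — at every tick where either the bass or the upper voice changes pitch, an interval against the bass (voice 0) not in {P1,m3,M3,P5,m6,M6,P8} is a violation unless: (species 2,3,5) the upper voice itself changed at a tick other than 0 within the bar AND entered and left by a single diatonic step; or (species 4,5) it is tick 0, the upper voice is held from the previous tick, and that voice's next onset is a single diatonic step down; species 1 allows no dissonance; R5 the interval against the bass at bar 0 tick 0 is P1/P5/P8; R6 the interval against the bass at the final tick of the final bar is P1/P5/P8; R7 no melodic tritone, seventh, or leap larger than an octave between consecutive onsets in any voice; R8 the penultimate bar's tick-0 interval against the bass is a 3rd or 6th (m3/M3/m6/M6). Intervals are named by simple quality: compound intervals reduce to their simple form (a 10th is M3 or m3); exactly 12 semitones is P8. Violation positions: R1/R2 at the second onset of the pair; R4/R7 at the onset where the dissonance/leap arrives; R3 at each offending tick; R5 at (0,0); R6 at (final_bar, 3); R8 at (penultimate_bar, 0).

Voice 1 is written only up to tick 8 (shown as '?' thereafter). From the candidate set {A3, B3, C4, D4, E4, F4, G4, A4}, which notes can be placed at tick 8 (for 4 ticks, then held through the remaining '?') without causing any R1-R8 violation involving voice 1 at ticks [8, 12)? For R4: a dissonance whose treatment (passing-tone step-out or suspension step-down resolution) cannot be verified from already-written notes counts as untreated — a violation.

{A3, C4, F4}

A3: legal
B3: violates R4
C4: legal
D4: violates R4
E4: violates R1
F4: legal
G4: violates R4
A4: violates R2,R3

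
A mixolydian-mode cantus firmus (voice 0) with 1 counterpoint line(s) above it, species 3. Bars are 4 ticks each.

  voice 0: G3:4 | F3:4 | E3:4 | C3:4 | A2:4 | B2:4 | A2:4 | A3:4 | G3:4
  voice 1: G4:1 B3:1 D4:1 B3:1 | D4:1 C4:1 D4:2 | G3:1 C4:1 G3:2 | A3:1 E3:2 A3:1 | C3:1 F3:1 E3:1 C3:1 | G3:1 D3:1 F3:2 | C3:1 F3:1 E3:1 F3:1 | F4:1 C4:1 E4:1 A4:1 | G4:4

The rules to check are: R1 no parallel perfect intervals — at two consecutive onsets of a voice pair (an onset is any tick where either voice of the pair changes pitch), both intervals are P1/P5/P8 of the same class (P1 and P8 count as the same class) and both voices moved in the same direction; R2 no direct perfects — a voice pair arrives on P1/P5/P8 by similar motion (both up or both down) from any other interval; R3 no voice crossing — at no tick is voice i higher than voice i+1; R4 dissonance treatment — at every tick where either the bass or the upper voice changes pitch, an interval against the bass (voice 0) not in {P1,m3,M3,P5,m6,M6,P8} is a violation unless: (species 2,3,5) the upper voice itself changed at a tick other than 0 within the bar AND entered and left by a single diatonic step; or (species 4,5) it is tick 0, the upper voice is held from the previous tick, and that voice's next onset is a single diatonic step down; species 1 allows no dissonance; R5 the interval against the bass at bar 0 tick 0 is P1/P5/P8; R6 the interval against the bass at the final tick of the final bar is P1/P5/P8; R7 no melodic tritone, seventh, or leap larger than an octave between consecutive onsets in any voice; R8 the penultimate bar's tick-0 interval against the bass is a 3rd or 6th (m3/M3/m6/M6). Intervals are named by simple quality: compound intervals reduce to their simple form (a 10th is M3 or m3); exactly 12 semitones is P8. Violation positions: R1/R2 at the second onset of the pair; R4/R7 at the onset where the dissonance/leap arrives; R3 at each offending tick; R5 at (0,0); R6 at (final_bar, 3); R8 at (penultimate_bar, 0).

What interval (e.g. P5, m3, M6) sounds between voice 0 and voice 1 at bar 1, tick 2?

voice 0=F3 voice 1=D4 -> M6

M6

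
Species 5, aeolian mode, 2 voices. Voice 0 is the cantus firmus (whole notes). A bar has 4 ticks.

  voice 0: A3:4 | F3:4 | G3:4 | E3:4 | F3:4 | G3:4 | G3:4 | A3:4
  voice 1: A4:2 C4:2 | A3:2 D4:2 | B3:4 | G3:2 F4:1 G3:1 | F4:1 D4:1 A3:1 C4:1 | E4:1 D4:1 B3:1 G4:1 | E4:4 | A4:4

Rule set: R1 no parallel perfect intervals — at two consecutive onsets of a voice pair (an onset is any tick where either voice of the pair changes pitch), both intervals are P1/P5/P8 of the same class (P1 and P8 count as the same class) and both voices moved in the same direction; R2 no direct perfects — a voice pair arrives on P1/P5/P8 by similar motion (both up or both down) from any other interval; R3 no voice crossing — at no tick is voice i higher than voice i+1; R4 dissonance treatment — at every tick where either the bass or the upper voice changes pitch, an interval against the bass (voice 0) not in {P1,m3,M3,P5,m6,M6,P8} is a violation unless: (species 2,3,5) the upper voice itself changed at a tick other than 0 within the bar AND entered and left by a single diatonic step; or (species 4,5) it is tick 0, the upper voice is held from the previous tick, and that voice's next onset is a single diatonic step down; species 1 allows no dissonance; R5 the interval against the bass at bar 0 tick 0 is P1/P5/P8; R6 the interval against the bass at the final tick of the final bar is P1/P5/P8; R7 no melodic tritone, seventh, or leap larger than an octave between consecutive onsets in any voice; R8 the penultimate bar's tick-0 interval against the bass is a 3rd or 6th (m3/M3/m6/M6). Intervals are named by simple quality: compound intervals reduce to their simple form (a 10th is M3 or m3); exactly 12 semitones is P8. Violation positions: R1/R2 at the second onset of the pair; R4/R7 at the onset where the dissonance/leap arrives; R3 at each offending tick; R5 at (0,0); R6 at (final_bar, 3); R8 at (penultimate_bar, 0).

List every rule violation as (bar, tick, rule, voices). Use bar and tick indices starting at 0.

(3, 2, R4, (0, 1))
(3, 2, R7, (1,))
(3, 3, R7, (1,))
(4, 0, R2, (0, 1))
(4, 0, R7, (1,))
(7, 0, R2, (0, 1))

bar 0: v0=A3 v1=A4 downbeat P8
bar 1: v0=F3 v1=A3 downbeat M3
bar 2: v0=G3 v1=B3 downbeat M3
bar 3: v0=E3 v1=G3 downbeat m3
bar 4: v0=F3 v1=F4 downbeat P8
bar 5: v0=G3 v1=E4 downbeat M6
bar 6: v0=G3 v1=E4 downbeat M6
bar 7: v0=A3 v1=A4 downbeat P8
  -> R4 @ bar 3 tick 2 v(0, 1): E3/F4 m2 untreated
  -> R7 @ bar 3 tick 2 v(1,): G3->F4 leap 10st
  -> R7 @ bar 3 tick 3 v(1,): F4->G3 leap 10st
  -> R2 @ bar 4 tick 0 v(0, 1): E3/G3 m3 -> F3/F4 P8 similar
  -> R7 @ bar 4 tick 0 v(1,): G3->F4 leap 10st
  -> R2 @ bar 7 tick 0 v(0, 1): G3/E4 M6 -> A3/A4 P8 similar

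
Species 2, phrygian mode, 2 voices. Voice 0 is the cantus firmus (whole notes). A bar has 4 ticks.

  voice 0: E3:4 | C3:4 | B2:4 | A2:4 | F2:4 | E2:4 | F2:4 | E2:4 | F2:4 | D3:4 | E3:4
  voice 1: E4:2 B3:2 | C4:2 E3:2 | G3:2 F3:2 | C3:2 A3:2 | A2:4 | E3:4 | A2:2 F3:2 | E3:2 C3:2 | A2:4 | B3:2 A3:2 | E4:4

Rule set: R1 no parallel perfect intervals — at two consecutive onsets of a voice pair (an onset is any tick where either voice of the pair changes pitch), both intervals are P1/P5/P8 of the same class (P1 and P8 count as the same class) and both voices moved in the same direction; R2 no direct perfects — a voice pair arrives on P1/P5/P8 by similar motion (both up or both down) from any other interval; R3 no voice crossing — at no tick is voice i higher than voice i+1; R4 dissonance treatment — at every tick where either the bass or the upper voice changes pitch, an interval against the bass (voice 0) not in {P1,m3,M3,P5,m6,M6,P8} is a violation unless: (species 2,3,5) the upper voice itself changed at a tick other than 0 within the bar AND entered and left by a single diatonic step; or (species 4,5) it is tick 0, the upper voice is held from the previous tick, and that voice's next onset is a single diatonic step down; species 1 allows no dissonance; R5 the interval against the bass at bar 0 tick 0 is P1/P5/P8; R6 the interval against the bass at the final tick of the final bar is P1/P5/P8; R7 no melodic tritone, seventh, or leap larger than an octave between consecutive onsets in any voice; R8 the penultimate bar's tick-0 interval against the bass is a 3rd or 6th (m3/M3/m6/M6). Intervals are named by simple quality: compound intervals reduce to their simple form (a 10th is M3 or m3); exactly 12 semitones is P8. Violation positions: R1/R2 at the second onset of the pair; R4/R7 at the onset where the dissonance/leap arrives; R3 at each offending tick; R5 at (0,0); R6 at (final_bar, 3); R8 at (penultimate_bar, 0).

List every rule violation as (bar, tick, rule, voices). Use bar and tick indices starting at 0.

bar 0: v0=E3 v1=E4 downbeat P8
bar 1: v0=C3 v1=C4 downbeat P8
bar 2: v0=B2 v1=G3 downbeat m6
bar 3: v0=A2 v1=C3 downbeat m3
bar 4: v0=F2 v1=A2 downbeat M3
bar 5: v0=E2 v1=E3 downbeat P8
bar 6: v0=F2 v1=A2 downbeat M3
bar 7: v0=E2 v1=E3 downbeat P8
bar 8: v0=F2 v1=A2 downbeat M3
bar 9: v0=D3 v1=B3 downbeat M6
bar 10: v0=E3 v1=E4 downbeat P8
  -> R4 @ bar 2 tick 2 v(0, 1): B2/F3 TT untreated
  -> R1 @ bar 7 tick 0 v(0, 1): F2/F3 P8 -> E2/E3 P8 similar
  -> R7 @ bar 9 tick 0 v(1,): A2->B3 leap 14st
  -> R2 @ bar 10 tick 0 v(0, 1): D3/A3 P5 -> E3/E4 P8 similar

(2, 2, R4, (0, 1))
(7, 0, R1, (0, 1))
(9, 0, R7, (1,))
(10, 0, R2, (0, 1))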